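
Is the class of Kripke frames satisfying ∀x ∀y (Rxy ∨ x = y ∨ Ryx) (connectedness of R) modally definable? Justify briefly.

No

If a class were modally definable it would be closed under disjoint unions (Goldblatt–Thomason).
Take 3 disjoint single-world reflexive frames: each is trivially connected, but their disjoint union has 3 worlds with no edge between distinct components, so it is not connected.
So the class is not modally definable.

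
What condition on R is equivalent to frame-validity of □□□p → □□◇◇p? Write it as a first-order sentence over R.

∀x ∀z (xR²z → ∃w (xR³w ∧ zR²w))

This is a Sahlqvist (Geach-type) schema ◇^0□^3p → □^2◇^2p.
Minimal-valuation argument: fix x; take any y with xR^0y and any z with xR^2z. Set V(p) to the set of worlds R-reachable from y in exactly 3 steps. Then □^3p holds at y, so the antecedent holds at x; validity forces ◇^2p at z, giving a w with zR^2w and yR^3w.
First-order correspondent: ∀x ∀z (xR²z → ∃w (xR³w ∧ zR²w)).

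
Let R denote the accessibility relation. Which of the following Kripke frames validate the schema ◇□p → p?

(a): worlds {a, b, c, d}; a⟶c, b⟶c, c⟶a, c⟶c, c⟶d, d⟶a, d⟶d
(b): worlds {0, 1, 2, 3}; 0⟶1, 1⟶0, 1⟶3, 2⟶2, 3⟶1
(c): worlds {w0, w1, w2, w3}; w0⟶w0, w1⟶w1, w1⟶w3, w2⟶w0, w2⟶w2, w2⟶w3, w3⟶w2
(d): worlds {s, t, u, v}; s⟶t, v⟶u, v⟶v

The schema corresponds to symmetry: ∀x ∀y (Rxy → Ryx).
(a): fails — Rbc but not Rcb.
(b): holds.
(c): fails — Rw1w3 but not Rw3w1.
(d): fails — Rvu but not Ruv.
Valid on: (b).

(b)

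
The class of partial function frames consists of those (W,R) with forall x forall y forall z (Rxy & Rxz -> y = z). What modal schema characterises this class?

This is partial functionality; the standard corresponding axiom is CD: ◇r → □r.

◇r → □r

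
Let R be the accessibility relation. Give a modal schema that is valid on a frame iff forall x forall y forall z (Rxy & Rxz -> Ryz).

◇p → □◇p

A defining formula is ◇p → □◇p (the 5 axiom).
Suppose ◇p→□◇p is valid. Take Rxy, Rxz and set V(p)={y}. Then ◇p at x, so □◇p at x, so ◇p at z, so some w with Rzw has p; w=y, i.e. Rzy. By symmetry of the argument, Ryz.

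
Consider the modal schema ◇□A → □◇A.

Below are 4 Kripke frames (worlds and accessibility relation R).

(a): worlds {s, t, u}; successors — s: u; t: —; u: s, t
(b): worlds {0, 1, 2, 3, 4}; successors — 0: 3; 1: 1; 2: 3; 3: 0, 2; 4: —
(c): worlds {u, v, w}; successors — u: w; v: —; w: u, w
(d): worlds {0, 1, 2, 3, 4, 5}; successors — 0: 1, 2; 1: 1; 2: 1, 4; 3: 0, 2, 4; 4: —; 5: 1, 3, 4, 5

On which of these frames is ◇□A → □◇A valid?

Frame correspondent (Sahlqvist): ∀x ∀y ∀z (Rxy ∧ Rxz → ∃w (Ryw ∧ Rzw)) — i.e. convergence.
(a): fails — Rus and Rut but s and t have no common successor.
(b): holds.
(c): holds.
(d): fails — R21 and R24 but 1 and 4 have no common successor.
Valid on: (b), (c).

(b), (c)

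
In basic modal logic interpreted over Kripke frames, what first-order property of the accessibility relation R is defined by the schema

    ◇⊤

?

Seriality

◇⊤ holds at w iff w has a successor, so frame-validity of ◇⊤ is exactly seriality. Equivalently via □p → ◇p:
Suppose □p→◇p is valid. At any x set V(p)=W. Then □p at x, so ◇p at x, so x has a successor.
Conversely, any frame satisfying ∀x ∃y Rxy validates the schema.
Frame condition: ∀x ∃y Rxy.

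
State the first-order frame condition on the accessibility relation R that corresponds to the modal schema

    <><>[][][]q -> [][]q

forall x forall y forall z ((x R^2 y & x R^2 z) -> exists w (y R^3 w & z = w))

This is a Sahlqvist (Geach-type) schema ◇^2□^3q → □^2◇^0q.
Minimal-valuation argument: fix x; take any y with xR^2y and any z with xR^2z. Set V(q) to the set of worlds R-reachable from y in exactly 3 steps. Then □^3q holds at y, so the antecedent holds at x; validity forces ◇^0q at z, giving a w with zR^0w and yR^3w.
First-order correspondent: forall x forall y forall z ((x R^2 y & x R^2 z) -> exists w (y R^3 w & z = w)).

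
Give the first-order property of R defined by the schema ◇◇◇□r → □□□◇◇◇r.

∀x ∀y ∀z ((xR³y ∧ xR³z) → ∃w (yRw ∧ zR³w))

This is a Sahlqvist (Geach-type) schema ◇^3□^1r → □^3◇^3r.
Minimal-valuation argument: fix x; take any y with xR^3y and any z with xR^3z. Set V(r) to the set of worlds R-reachable from y in exactly 1 step. Then □^1r holds at y, so the antecedent holds at x; validity forces ◇^3r at z, giving a w with zR^3w and yR^1w.
First-order correspondent: ∀x ∀y ∀z ((xR³y ∧ xR³z) → ∃w (yRw ∧ zR³w)).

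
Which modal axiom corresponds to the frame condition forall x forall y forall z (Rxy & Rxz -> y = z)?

The condition is partial functionality. The CD schema ◇p → □p defines it.
Suppose ◇p→□p is valid. Take Rxy, Rxz and set V(p)={y}. Then ◇p at x, so □p at x, so p at z, i.e. z=y.

◇p → □p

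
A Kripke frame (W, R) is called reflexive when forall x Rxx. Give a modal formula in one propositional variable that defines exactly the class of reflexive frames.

This is reflexivity; the standard corresponding axiom is T: □r → r.

□r → r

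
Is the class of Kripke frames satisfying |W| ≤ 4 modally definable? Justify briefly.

Modal frame validity is preserved under disjoint unions.
Any modal formula valid on each of 5 disjoint one-world frames is valid on their disjoint union (validity is preserved under disjoint unions). Each one-world frame has |W|=1≤4, but the union has |W|=5.
So the class is not modally definable.

Not definable by any modal formula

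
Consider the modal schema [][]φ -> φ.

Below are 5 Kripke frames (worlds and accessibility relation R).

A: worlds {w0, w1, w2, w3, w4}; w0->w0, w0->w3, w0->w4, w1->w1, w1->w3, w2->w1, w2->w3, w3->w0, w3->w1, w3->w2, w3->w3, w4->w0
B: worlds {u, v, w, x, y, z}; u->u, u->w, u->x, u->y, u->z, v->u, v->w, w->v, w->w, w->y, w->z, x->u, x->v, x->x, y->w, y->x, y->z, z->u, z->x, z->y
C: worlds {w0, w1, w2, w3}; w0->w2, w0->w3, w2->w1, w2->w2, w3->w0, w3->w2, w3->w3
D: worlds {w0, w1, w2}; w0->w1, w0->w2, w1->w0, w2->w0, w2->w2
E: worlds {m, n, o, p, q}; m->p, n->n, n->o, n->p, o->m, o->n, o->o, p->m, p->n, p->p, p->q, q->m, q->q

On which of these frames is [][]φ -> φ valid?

A, B, D, E

Frame correspondent (Sahlqvist): forall x exists w (x R^2 w & x = w) — i.e. a generalized confluence (Geach) condition.
A: holds.
B: holds.
C: fails — at w1 but no w with w1R²w and w1=w.
D: holds.
E: holds.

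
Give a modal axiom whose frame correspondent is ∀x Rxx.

A defining formula is □q → q (the T axiom).
Suppose □q→q is valid. At any x set V(q)={w : Rxw}. Then □q holds at x, so q holds at x, i.e. Rxx.

□q → q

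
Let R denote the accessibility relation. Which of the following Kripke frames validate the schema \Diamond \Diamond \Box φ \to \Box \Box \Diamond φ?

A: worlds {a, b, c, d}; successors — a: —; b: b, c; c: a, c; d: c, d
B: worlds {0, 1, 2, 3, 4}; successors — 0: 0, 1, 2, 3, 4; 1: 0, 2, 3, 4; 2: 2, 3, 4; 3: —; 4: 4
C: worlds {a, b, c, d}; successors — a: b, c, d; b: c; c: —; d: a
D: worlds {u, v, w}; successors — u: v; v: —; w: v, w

This is the axiom for a generalized confluence (Geach) condition; its first-order frame correspondent is \forall x \forall y \forall z ((x R^2 y \wedge x R^2 z) \to \exists w (yRw \wedge zRw)).
A: fails — bR²a, bR²a but no w with aRw and aRw.
B: fails — 0R²0, 0R²3 but no w with 0Rw and 3Rw.
C: fails — aR²a, aR²c but no w with aRw and cRw.
D: fails — wR²v, wR²v but no t with vRt and vRt.

none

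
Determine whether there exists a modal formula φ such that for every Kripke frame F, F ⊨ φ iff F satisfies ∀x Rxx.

This is a Sahlqvist condition; the T axiom □p → p defines it.
Suppose □p→p is valid. At any x set V(p)={w : Rxw}. Then □p holds at x, so p holds at x, i.e. Rxx.

Yes, by □p → p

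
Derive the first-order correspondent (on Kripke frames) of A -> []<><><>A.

forall x forall z (xRz -> exists w (x = w & z R^3 w))

This is a Sahlqvist (Geach-type) schema ◇^0□^0A → □^1◇^3A.
Minimal-valuation argument: fix x; take any y with xR^0y and any z with xR^1z. Set V(A) to the set of worlds R-reachable from y in exactly 0 steps. Then □^0A holds at y, so the antecedent holds at x; validity forces ◇^3A at z, giving a w with zR^3w and yR^0w.
First-order correspondent: forall x forall z (xRz -> exists w (x = w & z R^3 w)).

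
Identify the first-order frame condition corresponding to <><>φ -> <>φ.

Transitivity

Equivalently (dual form): □φ → □□φ.
Suppose □φ→□□φ is valid. Take Rxy, Ryz and set V(φ)={w : Rxw}. Then □φ at x, so □□φ at x, so □φ at y, so φ at z, i.e. Rxz.
The converse is a direct semantic check.
So the correspondent is transitivity.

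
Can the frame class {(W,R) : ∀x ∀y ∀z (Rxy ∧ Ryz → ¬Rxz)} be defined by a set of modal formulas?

Any modally definable frame class is closed under surjective bounded morphisms.
The 3-cycle (worlds w0,w1,w2 with w0→w1→w2→w0) is intransitive. Mapping every world to a single reflexive point • is a surjective bounded morphism; the reflexive point is not intransitive (R••∧R•• but R••).
So no modal formula (or set of formulas) defines exactly the intransitive frames.

No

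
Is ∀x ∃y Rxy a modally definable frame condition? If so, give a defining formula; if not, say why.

The condition is seriality. A defining modal formula is □r → ◇r.
Suppose □r→◇r is valid. At any x set V(r)=W. Then □r at x, so ◇r at x, so x has a successor.

Yes — defined by □r → ◇r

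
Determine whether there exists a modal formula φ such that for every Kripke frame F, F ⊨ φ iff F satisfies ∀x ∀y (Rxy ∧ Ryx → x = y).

Any modally definable frame class is closed under surjective bounded morphisms.
The 8-cycle (worlds w0,w1,w2,w3,w4,w5,w6,w7 with w0→w1→w2→w3→w4→w5→w6→w7→w0) is antisymmetric. Sending even-indexed worlds to • and odd-indexed worlds to ∘ is a surjective bounded morphism onto the two-world frame with •↔∘, which is not antisymmetric.
Hence antisymmetry is not modally definable.

No — not modally definable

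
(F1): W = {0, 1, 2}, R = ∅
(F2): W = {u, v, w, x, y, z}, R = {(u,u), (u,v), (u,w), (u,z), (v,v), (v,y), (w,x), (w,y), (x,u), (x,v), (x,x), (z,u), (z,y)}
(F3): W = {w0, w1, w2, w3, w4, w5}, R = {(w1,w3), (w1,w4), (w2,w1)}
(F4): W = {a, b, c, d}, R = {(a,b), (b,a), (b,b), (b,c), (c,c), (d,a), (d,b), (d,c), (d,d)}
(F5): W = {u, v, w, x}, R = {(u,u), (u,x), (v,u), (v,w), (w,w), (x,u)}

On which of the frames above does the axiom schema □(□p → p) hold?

(F1)

Frame correspondent (Sahlqvist): ∀x ∀y (Rxy → Ryy) — i.e. shift-reflexivity.
(F1): holds.
(F2): fails — Ruz but not Rzz.
(F3): fails — Rw1w3 but not Rw3w3.
(F4): fails — Rba but not Raa.
(F5): fails — Rux but not Rxx.
Valid on: (F1).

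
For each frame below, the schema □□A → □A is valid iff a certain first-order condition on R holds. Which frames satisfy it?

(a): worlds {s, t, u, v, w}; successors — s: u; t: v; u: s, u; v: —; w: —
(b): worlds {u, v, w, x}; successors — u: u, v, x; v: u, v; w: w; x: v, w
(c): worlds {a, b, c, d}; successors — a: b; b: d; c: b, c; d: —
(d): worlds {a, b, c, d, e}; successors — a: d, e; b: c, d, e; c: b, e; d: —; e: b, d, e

(b)

This is the axiom for density; its first-order frame correspondent is ∀x ∀y (Rxy → ∃z (Rxz ∧ Rzy)).
(a): fails — Rtv but no z with Rtz and Rzv.
(b): satisfies the condition.
(c): fails — Rab but no z with Raz and Rzb.
(d): fails — Rbc but no z with Rbz and Rzc.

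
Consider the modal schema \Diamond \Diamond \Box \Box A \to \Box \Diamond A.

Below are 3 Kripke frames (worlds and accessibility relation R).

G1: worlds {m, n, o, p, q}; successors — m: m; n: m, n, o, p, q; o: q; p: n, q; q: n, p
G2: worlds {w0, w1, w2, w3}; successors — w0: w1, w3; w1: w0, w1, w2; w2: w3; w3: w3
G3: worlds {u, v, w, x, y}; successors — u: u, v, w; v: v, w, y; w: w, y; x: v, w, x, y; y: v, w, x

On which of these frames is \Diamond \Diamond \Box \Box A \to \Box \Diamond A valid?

G3

Frame correspondent (Sahlqvist): \forall x \forall y \forall z ((x R^2 y \wedge xRz) \to \exists w (y R^2 w \wedge zRw)) — i.e. a generalized confluence (Geach) condition.
G1: fails — nR²m, nRo but no w with mR²w and oRw.
G2: fails — w0R²w2, w0Rw1 but no w with w2R²w and w1Rw.
G3: satisfies the condition.
Valid on: G3.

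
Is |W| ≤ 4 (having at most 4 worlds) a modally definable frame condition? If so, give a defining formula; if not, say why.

Any modally definable frame class is closed under disjoint unions.
Any modal formula valid on each of 5 disjoint one-world frames is valid on their disjoint union (validity is preserved under disjoint unions). Each one-world frame has |W|=1≤4, but the union has |W|=5.
So no modal formula (or set of formulas) defines exactly the |W|≤4 frames.

No — not modally definable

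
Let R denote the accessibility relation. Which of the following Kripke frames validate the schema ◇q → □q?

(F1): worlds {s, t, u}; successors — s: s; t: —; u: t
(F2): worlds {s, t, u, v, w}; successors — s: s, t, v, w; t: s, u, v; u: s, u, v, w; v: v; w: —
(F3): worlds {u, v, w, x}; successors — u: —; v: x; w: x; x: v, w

(F1)

Frame correspondent (Sahlqvist): ∀x ∀y ∀z (Rxy ∧ Rxz → y = z) — i.e. partial functionality.
(F1): holds.
(F2): fails — s sees both s and t.
(F3): fails — x sees both v and w.
Valid on: (F1).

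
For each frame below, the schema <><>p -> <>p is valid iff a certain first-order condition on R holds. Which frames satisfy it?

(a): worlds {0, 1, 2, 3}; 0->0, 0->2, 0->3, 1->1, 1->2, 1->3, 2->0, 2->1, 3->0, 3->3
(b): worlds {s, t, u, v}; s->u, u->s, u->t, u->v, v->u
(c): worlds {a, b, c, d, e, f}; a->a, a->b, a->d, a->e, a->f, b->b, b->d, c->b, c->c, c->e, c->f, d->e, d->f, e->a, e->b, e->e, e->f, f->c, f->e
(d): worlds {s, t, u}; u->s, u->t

(d)

The schema corresponds to a generalized confluence (Geach) condition: forall x forall y (x R^2 y -> exists w (y = w & xRw)).
(a): fails — 0R²1 but no w with 1=w and 0Rw.
(b): fails — sR²s but no w with s=w and sRw.
(c): fails — aR²c but no w with c=w and aRw.
(d): ✓.
Valid on: (d).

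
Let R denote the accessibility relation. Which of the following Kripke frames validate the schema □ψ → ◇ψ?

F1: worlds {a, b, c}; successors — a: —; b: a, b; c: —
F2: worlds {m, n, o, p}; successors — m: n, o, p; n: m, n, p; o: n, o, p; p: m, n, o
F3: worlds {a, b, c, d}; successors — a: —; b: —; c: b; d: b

F2

Frame correspondent (Sahlqvist): ∀x ∃y Rxy — i.e. seriality.
F1: fails — world a has no successor.
F2: holds.
F3: fails — world a has no successor.
Valid on: F2.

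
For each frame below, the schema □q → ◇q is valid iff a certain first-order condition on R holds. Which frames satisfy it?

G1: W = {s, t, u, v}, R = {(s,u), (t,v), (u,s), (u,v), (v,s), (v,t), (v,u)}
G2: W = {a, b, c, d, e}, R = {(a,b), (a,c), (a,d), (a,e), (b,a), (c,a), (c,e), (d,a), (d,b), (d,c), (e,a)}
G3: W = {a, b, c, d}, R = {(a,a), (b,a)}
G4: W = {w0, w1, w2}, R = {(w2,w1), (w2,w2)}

This is the axiom for seriality; its first-order frame correspondent is ∀x ∃y Rxy.
G1: satisfies the condition.
G2: satisfies the condition.
G3: fails — world c has no successor.
G4: fails — world w0 has no successor.

G1, G2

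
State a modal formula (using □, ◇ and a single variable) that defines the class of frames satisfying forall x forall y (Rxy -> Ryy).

□(□ψ → ψ)

The condition is shift-reflexivity. The T□ schema □(□ψ → ψ) defines it.
Suppose □(□ψ→ψ) is valid. Take Rxy and set V(ψ)={w : Ryw}. Then at y, □ψ holds; since □(□ψ→ψ) at x, □ψ→ψ at y, so ψ at y, i.e. Ryy.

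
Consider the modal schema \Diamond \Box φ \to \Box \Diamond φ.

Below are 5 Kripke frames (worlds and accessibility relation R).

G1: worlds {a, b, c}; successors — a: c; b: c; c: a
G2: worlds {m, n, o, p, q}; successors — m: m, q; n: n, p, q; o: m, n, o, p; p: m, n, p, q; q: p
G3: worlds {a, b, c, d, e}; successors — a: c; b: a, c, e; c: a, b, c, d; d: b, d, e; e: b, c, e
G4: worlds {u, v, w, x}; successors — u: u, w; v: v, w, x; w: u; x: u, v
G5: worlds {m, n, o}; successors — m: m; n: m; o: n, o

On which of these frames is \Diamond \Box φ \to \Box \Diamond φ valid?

G1

Frame correspondent (Sahlqvist): \forall x \forall y \forall z (Rxy \wedge Rxz \to \exists w (Ryw \wedge Rzw)) — i.e. convergence.
G1: ✓.
G2: fails — Rmq and Rmm but q and m have no common successor.
G3: fails — Rcd and Rca but d and a have no common successor.
G4: fails — Rvv and Rvw but v and w have no common successor.
G5: fails — Roo and Ron but o and n have no common successor.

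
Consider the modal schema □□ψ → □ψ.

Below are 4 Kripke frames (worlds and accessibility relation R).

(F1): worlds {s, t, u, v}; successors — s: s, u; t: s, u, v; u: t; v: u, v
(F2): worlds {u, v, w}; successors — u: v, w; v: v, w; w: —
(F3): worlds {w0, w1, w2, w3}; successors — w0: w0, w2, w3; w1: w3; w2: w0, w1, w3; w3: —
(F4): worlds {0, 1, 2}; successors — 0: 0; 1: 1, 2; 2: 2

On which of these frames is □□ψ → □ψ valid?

The schema corresponds to density: ∀x ∀y (Rxy → ∃z (Rxz ∧ Rzy)).
(F1): fails — Rut but no z with Ruz and Rzt.
(F2): ✓.
(F3): fails — Rw1w3 but no z with Rw1z and Rzw3.
(F4): ✓.

(F2), (F4)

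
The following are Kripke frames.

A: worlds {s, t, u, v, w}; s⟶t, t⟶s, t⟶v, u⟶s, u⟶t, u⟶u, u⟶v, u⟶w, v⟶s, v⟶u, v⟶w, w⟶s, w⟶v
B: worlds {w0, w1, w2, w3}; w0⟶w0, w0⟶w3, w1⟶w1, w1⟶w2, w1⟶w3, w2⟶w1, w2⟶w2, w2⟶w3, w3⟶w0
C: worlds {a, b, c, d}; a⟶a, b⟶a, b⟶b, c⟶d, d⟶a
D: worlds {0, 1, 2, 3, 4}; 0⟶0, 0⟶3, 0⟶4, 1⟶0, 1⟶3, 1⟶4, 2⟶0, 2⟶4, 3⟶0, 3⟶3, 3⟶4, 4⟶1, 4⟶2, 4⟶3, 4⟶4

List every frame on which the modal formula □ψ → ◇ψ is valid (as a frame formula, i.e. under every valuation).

A, B, C, D

This is the axiom for seriality; its first-order frame correspondent is ∀x ∃y Rxy.
A: condition met.
B: condition met.
C: condition met.
D: condition met.
Valid on: A, B, C, D.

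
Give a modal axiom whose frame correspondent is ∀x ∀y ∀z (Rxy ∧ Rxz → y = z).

This is partial functionality; the standard corresponding axiom is CD: ◇s → □s.
Suppose ◇s→□s is valid. Take Rxy, Rxz and set V(s)={y}. Then ◇s at x, so □s at x, so s at z, i.e. z=y.

◇s → □s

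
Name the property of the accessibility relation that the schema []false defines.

emptiness of R: forall x forall y ~Rxy

□⊥ is valid iff no world has any successor (otherwise □⊥ fails at any world with one).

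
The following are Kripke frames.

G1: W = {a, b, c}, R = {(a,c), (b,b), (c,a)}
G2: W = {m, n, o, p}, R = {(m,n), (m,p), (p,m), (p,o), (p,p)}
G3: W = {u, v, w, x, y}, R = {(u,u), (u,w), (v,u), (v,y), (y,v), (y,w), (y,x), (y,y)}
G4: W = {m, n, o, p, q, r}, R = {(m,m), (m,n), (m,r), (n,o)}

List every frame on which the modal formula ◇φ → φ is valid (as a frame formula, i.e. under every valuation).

none

Frame correspondent (Sahlqvist): ∀x ∀y (xRy → ∃w (y = w ∧ x = w)) — i.e. a generalized confluence (Geach) condition.
G1: fails — aRc but c ≠ a.
G2: fails — mRn but n ≠ m.
G3: fails — uRw but w ≠ u.
G4: fails — mRn but n ≠ m.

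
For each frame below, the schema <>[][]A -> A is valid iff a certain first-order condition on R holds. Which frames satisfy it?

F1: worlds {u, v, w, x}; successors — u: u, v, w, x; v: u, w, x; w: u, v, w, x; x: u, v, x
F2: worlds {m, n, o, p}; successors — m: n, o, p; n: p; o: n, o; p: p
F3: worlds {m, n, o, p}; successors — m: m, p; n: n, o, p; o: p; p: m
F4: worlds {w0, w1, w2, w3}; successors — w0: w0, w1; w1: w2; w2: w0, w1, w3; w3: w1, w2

F1

The schema corresponds to a generalized confluence (Geach) condition: forall x forall y (xRy -> exists w (y R^2 w & x = w)).
F1: holds.
F2: fails — mRn but no w with nR²w and m=w.
F3: fails — nRo but no w with oR²w and n=w.
F4: fails — w2Rw1 but no w with w1R²w and w2=w.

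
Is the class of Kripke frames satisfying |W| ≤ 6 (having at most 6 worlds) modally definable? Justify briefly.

Any modally definable frame class is closed under disjoint unions.
Any modal formula valid on each of 7 disjoint one-world frames is valid on their disjoint union (validity is preserved under disjoint unions). Each one-world frame has |W|=1≤6, but the union has |W|=7.
So the class is not modally definable.

Not modally definable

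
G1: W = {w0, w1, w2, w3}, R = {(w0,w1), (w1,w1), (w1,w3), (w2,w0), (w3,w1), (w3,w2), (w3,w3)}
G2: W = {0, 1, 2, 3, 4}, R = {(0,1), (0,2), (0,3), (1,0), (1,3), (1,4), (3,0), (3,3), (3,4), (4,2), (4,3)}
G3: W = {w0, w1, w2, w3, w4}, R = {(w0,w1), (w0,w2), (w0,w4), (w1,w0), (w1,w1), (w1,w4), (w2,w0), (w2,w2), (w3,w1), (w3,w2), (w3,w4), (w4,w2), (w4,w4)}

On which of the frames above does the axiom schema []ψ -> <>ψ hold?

The schema corresponds to seriality: forall x exists y Rxy.
G1: ✓.
G2: fails — world 2 has no successor.
G3: ✓.

G1, G3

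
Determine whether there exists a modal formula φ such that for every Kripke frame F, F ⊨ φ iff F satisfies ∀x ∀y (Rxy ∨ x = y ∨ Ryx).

Any modally definable frame class is closed under disjoint unions.
Take 4 disjoint single-world reflexive frames: each is trivially connected, but their disjoint union has 4 worlds with no edge between distinct components, so it is not connected.
So no modal formula (or set of formulas) defines exactly the connected frames.

Not modally definable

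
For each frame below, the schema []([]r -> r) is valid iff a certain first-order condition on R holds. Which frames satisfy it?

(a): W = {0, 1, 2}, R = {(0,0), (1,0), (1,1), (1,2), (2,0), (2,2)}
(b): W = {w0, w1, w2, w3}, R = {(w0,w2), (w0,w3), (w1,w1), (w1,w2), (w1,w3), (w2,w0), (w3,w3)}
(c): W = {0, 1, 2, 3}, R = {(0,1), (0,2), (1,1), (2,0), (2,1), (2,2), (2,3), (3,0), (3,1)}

The schema corresponds to shift-reflexivity: forall x forall y (Rxy -> Ryy).
(a): ✓.
(b): fails — Rw1w2 but not Rw2w2.
(c): fails — R23 but not R33.

(a)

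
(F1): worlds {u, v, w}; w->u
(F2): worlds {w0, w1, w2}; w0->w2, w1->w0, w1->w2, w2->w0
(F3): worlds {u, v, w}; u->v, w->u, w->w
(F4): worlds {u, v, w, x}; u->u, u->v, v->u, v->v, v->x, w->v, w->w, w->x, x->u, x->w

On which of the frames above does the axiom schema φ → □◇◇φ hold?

The schema corresponds to a generalized confluence (Geach) condition: ∀x ∀z (xRz → ∃w (x = w ∧ zR²w)).
(F1): fails — wRu but no t with w=t and uR²t.
(F2): fails — w0Rw2 but no w with w0=w and w2R²w.
(F3): fails — uRv but no t with u=t and vR²t.
(F4): holds.

(F4)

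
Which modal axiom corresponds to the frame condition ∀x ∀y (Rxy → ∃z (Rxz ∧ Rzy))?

The condition is density. The C4 schema □□r → □r defines it.

□□r → □r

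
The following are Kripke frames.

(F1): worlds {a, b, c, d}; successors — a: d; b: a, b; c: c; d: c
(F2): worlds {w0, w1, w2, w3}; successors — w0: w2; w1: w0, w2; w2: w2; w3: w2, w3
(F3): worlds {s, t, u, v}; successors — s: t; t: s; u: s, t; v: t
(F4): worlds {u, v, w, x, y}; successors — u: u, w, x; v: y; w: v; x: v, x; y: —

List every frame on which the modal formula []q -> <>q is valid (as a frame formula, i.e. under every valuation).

(F1), (F2), (F3)

Frame correspondent (Sahlqvist): forall x exists y Rxy — i.e. seriality.
(F1): satisfies the condition.
(F2): satisfies the condition.
(F3): satisfies the condition.
(F4): fails — world y has no successor.
Valid on: (F1), (F2), (F3).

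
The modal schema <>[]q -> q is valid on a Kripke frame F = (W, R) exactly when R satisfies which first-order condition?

This is frame-equivalent to q → □◇q (substitute ¬q for q and contrapose).
Suppose q→□◇q is valid. Take Rxy and set V(q)={x}. Then q at x, so □◇q at x, so ◇q at y, so some z with Ryz has q; z=x, i.e. Ryx.
The converse is a direct semantic check.
So the correspondent is symmetry.

symmetry: forall x forall y (Rxy -> Ryx)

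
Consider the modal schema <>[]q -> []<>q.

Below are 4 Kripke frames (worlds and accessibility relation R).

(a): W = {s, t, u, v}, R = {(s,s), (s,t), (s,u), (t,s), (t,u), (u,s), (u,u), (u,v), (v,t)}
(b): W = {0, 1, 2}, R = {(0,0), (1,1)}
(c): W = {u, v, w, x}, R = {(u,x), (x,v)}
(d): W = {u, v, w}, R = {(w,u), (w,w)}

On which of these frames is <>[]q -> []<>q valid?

Frame correspondent (Sahlqvist): forall x forall y forall z (Rxy & Rxz -> exists w (Ryw & Rzw)) — i.e. convergence.
(a): fails — Ruv and Ruu but v and u have no common successor.
(b): condition met.
(c): fails — Rxv and Rxv but v and v have no common successor.
(d): fails — Rww and Rwu but w and u have no common successor.
Valid on: (b).

(b)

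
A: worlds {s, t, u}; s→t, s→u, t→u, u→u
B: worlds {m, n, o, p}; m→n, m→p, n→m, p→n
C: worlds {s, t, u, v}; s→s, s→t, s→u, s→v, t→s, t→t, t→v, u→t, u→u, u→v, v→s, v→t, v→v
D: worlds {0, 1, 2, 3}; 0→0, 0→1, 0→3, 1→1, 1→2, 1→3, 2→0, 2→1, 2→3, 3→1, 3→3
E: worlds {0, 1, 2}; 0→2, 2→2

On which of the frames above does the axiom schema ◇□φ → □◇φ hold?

A, C, D, E

The schema corresponds to convergence: ∀x ∀y ∀z (Rxy ∧ Rxz → ∃w (Ryw ∧ Rzw)).
A: holds.
B: fails — Rmn and Rmp but n and p have no common successor.
C: holds.
D: holds.
E: holds.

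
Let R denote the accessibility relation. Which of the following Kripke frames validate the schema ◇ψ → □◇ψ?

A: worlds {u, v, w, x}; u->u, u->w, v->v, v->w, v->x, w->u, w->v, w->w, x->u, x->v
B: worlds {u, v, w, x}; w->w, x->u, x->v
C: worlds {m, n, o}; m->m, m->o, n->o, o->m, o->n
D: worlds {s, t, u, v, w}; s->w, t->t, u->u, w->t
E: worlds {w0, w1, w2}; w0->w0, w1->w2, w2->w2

E

This is the axiom for the Euclidean property; its first-order frame correspondent is ∀x ∀y ∀z (Rxy ∧ Rxz → Ryz).
A: fails — Rvw and Rvx but not Rwx.
B: fails — Rxu and Rxu but not Ruu.
C: fails — Rmo and Rmo but not Roo.
D: fails — Rsw and Rsw but not Rww.
E: holds.
Valid on: E.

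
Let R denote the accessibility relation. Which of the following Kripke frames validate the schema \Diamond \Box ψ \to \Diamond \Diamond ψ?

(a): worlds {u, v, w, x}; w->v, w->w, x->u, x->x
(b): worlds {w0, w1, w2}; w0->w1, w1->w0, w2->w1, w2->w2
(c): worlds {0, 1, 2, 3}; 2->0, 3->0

This is the axiom for a generalized confluence (Geach) condition; its first-order frame correspondent is \forall x \forall y (xRy \to \exists w (yRw \wedge x R^2 w)).
(a): fails — wRv but no t with vRt and wR²t.
(b): ✓.
(c): fails — 2R0 but no w with 0Rw and 2R²w.
Valid on: (b).

(b)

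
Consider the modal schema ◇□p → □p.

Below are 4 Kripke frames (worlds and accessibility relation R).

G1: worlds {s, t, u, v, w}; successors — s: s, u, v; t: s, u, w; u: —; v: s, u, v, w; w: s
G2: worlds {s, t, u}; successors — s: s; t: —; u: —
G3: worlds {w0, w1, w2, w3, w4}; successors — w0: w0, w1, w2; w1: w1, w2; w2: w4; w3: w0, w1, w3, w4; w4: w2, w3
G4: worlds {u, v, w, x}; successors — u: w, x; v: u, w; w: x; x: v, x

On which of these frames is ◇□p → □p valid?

G2

The schema corresponds to the Euclidean property: ∀x ∀y ∀z (Rxy ∧ Rxz → Ryz).
G1: fails — Rsu and Rsv but not Ruv.
G2: holds.
G3: fails — Rw0w1 and Rw0w0 but not Rw1w0.
G4: fails — Ruw and Ruw but not Rww.
Valid on: G2.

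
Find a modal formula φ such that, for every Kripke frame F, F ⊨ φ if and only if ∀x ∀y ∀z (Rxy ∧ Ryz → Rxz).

□q → □□q

A defining formula is □q → □□q (the 4 axiom).
Suppose □q→□□q is valid. Take Rxy, Ryz and set V(q)={w : Rxw}. Then □q at x, so □□q at x, so □q at y, so q at z, i.e. Rxz.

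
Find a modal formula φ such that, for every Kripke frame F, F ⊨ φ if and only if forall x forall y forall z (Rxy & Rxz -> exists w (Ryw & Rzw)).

This is convergence; the standard corresponding axiom is .2: ◇□r → □◇r.
Suppose ◇□r→□◇r is valid. Take Rxy, Rxz and set V(r)={w : Ryw}. Then □r at y so ◇□r at x, so □◇r at x, so ◇r at z, giving w with Rzw and Ryw.

◇□r → □◇r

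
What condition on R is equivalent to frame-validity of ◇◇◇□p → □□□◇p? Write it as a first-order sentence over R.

∀x ∀y ∀z ((xR³y ∧ xR³z) → ∃w (yRw ∧ zRw))

This is a Sahlqvist (Geach-type) schema ◇^3□^1p → □^3◇^1p.
Minimal-valuation argument: fix x; take any y with xR^3y and any z with xR^3z. Set V(p) to the set of worlds R-reachable from y in exactly 1 step. Then □^1p holds at y, so the antecedent holds at x; validity forces ◇^1p at z, giving a w with zR^1w and yR^1w.
First-order correspondent: ∀x ∀y ∀z ((xR³y ∧ xR³z) → ∃w (yRw ∧ zRw)).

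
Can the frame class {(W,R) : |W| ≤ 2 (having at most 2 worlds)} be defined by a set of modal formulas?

Modal frame validity is preserved under disjoint unions.
Any modal formula valid on each of 3 disjoint one-world frames is valid on their disjoint union (validity is preserved under disjoint unions). Each one-world frame has |W|=1≤2, but the union has |W|=3.
Hence having at most 2 worlds is not modally definable.

Not definable by any modal formula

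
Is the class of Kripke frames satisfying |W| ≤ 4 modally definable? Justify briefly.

Any modally definable frame class is closed under disjoint unions.
Any modal formula valid on each of 5 disjoint one-world frames is valid on their disjoint union (validity is preserved under disjoint unions). Each one-world frame has |W|=1≤4, but the union has |W|=5.
Hence having at most 4 worlds is not modally definable.

No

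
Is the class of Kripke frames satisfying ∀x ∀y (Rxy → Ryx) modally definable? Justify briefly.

The condition is symmetry. A defining modal formula is r → □◇r.
Suppose r→□◇r is valid. Take Rxy and set V(r)={x}. Then r at x, so □◇r at x, so ◇r at y, so some z with Ryz has r; z=x, i.e. Ryx.

Yes, by r → □◇r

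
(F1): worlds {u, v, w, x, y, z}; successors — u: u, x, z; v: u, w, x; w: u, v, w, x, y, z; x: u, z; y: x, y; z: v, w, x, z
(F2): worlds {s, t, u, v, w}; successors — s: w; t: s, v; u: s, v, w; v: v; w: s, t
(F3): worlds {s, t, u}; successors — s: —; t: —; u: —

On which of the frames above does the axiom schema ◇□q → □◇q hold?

This is the axiom for convergence; its first-order frame correspondent is ∀x ∀y ∀z (Rxy ∧ Rxz → ∃w (Ryw ∧ Rzw)).
(F1): fails — Rwx and Rwy but x and y have no common successor.
(F2): fails — Rtv and Rts but v and s have no common successor.
(F3): ✓.
Valid on: (F3).

(F3)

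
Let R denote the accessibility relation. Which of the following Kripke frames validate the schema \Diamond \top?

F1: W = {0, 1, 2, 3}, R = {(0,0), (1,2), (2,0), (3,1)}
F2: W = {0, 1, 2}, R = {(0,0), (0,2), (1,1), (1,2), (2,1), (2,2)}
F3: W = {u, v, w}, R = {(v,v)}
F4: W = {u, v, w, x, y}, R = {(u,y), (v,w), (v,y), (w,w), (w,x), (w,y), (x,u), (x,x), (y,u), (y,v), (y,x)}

F1, F2, F4

The schema corresponds to seriality: \forall x \exists y Rxy.
F1: ✓.
F2: ✓.
F3: fails — world u has no successor.
F4: ✓.
Valid on: F1, F2, F4.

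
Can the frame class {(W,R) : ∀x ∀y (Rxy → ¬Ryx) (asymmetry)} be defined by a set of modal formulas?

If a class were modally definable it would be closed under surjective bounded morphisms (Goldblatt–Thomason).
The 5-cycle (worlds 0,1,2,3,4 with 0→1→2→3→4→0) is asymmetric. Mapping every world to a single reflexive point • is a surjective bounded morphism, and the reflexive point is not asymmetric (R•• but asymmetry requires ¬R••).
So the class is not modally definable.

No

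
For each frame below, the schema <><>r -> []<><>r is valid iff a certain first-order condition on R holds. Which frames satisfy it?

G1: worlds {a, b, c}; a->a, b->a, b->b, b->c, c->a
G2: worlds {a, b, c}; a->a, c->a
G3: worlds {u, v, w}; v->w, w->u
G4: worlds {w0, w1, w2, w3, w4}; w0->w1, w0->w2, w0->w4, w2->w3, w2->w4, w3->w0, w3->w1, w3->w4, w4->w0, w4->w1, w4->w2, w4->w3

G2

Frame correspondent (Sahlqvist): forall x forall y forall z ((x R^2 y & xRz) -> exists w (y = w & z R^2 w)) — i.e. a generalized confluence (Geach) condition.
G1: fails — bR²b, bRa but no w with b=w and aR²w.
G2: satisfies the condition.
G3: fails — vR²u, vRw but no t with u=t and wR²t.
G4: fails — w0R²w0, w0Rw1 but no w with w0=w and w1R²w.
Valid on: G2.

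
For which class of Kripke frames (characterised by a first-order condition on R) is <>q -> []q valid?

Suppose ◇q→□q is valid. Take Rxy, Rxz and set V(q)={y}. Then ◇q at x, so □q at x, so q at z, i.e. z=y.
Conversely, any frame satisfying forall x forall y forall z (Rxy & Rxz -> y = z) validates the schema.
Frame condition: forall x forall y forall z (Rxy & Rxz -> y = z).

Partial functionality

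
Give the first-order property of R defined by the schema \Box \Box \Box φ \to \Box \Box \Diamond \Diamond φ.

This is a Sahlqvist (Geach-type) schema ◇^0□^3φ → □^2◇^2φ.
Minimal-valuation argument: fix x; take any y with xR^0y and any z with xR^2z. Set V(φ) to the set of worlds R-reachable from y in exactly 3 steps. Then □^3φ holds at y, so the antecedent holds at x; validity forces ◇^2φ at z, giving a w with zR^2w and yR^3w.
First-order correspondent: \forall x \forall z (x R^2 z \to \exists w (x R^3 w \wedge z R^2 w)).

\forall x \forall z (x R^2 z \to \exists w (x R^3 w \wedge z R^2 w))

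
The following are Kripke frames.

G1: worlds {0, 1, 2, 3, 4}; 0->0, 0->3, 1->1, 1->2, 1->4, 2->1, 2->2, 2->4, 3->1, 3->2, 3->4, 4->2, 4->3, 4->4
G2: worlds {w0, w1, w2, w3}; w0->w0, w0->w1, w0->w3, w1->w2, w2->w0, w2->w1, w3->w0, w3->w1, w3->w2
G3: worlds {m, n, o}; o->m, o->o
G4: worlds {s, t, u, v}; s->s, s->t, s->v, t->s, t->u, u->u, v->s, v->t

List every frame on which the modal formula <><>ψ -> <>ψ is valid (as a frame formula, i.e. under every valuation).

The schema corresponds to transitivity: forall x forall y forall z (Rxy & Ryz -> Rxz).
G1: fails — R34 and R43 but not R33.
G2: fails — Rw1w2 and Rw2w0 but not Rw1w0.
G3: holds.
G4: fails — Rvt and Rtu but not Rvu.
Valid on: G3.

G3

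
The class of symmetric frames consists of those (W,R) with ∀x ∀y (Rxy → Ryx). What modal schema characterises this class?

This is symmetry; the standard corresponding axiom is B: r → □◇r.
Suppose r→□◇r is valid. Take Rxy and set V(r)={x}. Then r at x, so □◇r at x, so ◇r at y, so some z with Ryz has r; z=x, i.e. Ryx.

r → □◇r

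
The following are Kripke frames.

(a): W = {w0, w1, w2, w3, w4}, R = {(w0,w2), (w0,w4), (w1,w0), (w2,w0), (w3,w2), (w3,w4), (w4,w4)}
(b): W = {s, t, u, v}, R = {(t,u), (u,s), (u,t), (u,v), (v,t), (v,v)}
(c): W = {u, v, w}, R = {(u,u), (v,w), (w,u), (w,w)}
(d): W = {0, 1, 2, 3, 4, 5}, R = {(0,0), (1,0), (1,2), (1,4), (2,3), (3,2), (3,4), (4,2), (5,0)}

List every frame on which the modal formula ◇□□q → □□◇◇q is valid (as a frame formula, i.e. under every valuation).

(a), (c)

Frame correspondent (Sahlqvist): ∀x ∀y ∀z ((xRy ∧ xR²z) → ∃w (yR²w ∧ zR²w)) — i.e. a generalized confluence (Geach) condition.
(a): ✓.
(b): fails — tRu, tR²s but no w with uR²w and sR²w.
(c): ✓.
(d): fails — 1R0, 1R²2 but no w with 0R²w and 2R²w.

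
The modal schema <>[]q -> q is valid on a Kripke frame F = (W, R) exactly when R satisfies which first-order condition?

This is a form of the B axiom.
It corresponds to symmetry: forall x forall y (Rxy -> Ryx).

Symmetry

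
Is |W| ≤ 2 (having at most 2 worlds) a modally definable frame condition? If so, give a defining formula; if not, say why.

Not modally definable

If a class were modally definable it would be closed under disjoint unions (Goldblatt–Thomason).
Any modal formula valid on each of 3 disjoint one-world frames is valid on their disjoint union (validity is preserved under disjoint unions). Each one-world frame has |W|=1≤2, but the union has |W|=3.
Hence having at most 2 worlds is not modally definable.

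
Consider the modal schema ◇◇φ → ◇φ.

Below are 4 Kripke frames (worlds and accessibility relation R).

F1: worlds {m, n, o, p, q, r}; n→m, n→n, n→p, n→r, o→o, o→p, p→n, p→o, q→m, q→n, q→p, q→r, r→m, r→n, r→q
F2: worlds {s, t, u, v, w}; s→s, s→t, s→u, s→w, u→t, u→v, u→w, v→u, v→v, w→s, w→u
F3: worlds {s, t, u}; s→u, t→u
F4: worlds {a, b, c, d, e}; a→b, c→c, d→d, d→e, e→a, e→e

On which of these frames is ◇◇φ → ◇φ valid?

F3

Frame correspondent (Sahlqvist): ∀x ∀y ∀z (Rxy ∧ Ryz → Rxz) — i.e. transitivity.
F1: fails — Rnr and Rrq but not Rnq.
F2: fails — Ruv and Rvu but not Ruu.
F3: holds.
F4: fails — Rea and Rab but not Reb.
Valid on: F3.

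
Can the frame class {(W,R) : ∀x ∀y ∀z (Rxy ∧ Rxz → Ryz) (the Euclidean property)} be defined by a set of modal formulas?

Yes — defined by ◇p → □◇p

The condition is the Euclidean property. A defining modal formula is ◇p → □◇p.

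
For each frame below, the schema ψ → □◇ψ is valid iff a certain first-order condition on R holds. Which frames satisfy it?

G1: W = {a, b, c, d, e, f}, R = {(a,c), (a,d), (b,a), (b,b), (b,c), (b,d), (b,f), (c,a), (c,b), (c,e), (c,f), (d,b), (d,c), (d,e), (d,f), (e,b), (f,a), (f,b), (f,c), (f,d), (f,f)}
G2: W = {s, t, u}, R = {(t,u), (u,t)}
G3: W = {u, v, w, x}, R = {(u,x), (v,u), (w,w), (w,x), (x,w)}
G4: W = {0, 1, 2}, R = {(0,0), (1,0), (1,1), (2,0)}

The schema corresponds to symmetry: ∀x ∀y (Rxy → Ryx).
G1: fails — Rce but not Rec.
G2: condition met.
G3: fails — Rvu but not Ruv.
G4: fails — R10 but not R01.
Valid on: G2.

G2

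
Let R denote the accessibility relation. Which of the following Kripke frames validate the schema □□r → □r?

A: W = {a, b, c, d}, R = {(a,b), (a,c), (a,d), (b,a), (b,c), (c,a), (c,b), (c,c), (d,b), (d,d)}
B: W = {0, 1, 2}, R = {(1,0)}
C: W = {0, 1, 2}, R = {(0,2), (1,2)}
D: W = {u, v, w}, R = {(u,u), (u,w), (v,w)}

Frame correspondent (Sahlqvist): ∀x ∀y (Rxy → ∃z (Rxz ∧ Rzy)) — i.e. density.
A: holds.
B: fails — R10 but no z with R1z and Rz0.
C: fails — R12 but no z with R1z and Rz2.
D: fails — Rvw but no z with Rvz and Rzw.
Valid on: A.

A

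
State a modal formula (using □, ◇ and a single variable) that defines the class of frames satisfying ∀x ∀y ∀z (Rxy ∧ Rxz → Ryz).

This is the Euclidean property; the standard corresponding axiom is 5: ◇s → □◇s.

◇s → □◇s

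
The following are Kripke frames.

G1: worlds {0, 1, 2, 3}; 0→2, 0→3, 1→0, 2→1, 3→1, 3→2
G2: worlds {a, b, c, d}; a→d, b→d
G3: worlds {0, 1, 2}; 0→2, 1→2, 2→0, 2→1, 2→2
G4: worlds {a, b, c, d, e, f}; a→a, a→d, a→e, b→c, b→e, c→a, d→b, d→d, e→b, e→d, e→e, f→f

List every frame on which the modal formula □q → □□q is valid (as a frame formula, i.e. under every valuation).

G2

This is the axiom for transitivity; its first-order frame correspondent is ∀x ∀y ∀z (Rxy ∧ Ryz → Rxz).
G1: fails — R10 and R02 but not R12.
G2: holds.
G3: fails — R02 and R20 but not R00.
G4: fails — Rbc and Rca but not Rba.
Valid on: G2.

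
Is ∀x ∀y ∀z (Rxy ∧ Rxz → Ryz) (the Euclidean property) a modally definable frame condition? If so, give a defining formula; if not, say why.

The condition is the Euclidean property. A defining modal formula is ◇r → □◇r.
Suppose ◇r→□◇r is valid. Take Rxy, Rxz and set V(r)={y}. Then ◇r at x, so □◇r at x, so ◇r at z, so some w with Rzw has r; w=y, i.e. Rzy. By symmetry of the argument, Ryz.

Yes, by ◇r → □◇r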